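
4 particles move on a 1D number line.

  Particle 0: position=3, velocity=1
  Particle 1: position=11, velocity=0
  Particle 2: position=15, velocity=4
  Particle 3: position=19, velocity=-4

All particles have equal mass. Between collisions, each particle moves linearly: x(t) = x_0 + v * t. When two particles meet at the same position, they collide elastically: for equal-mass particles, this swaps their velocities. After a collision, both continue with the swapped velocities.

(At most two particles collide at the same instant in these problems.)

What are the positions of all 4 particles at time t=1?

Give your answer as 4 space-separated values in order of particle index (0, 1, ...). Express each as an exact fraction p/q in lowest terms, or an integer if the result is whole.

Answer: 4 11 15 19

Derivation:
Collision at t=1/2: particles 2 and 3 swap velocities; positions: p0=7/2 p1=11 p2=17 p3=17; velocities now: v0=1 v1=0 v2=-4 v3=4
Advance to t=1 (no further collisions before then); velocities: v0=1 v1=0 v2=-4 v3=4; positions = 4 11 15 19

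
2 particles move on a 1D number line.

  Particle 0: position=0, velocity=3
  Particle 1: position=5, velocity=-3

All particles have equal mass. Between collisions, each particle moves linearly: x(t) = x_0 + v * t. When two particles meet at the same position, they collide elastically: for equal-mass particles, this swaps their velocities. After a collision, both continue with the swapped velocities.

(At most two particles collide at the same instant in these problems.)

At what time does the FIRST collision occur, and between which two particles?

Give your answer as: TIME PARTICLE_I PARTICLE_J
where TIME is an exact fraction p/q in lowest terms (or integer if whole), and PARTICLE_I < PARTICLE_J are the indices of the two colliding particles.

Pair (0,1): pos 0,5 vel 3,-3 -> gap=5, closing at 6/unit, collide at t=5/6
Earliest collision: t=5/6 between 0 and 1

Answer: 5/6 0 1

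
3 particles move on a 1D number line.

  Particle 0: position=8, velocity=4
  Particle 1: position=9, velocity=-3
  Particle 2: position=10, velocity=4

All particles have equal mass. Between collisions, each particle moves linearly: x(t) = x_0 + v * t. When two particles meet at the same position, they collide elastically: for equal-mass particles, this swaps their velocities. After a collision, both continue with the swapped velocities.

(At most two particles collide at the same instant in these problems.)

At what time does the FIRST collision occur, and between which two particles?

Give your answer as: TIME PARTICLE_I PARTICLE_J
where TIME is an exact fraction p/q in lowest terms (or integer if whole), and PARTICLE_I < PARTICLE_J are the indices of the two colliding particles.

Pair (0,1): pos 8,9 vel 4,-3 -> gap=1, closing at 7/unit, collide at t=1/7
Pair (1,2): pos 9,10 vel -3,4 -> not approaching (rel speed -7 <= 0)
Earliest collision: t=1/7 between 0 and 1

Answer: 1/7 0 1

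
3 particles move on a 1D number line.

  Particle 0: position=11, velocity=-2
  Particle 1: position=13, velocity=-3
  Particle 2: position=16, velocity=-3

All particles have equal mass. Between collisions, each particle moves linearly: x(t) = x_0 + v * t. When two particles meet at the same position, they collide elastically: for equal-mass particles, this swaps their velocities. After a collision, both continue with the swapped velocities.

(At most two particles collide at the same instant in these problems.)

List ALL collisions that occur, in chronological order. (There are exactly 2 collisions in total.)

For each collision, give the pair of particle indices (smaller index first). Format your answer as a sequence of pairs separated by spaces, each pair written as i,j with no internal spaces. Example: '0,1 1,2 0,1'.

Answer: 0,1 1,2

Derivation:
Collision at t=2: particles 0 and 1 swap velocities; positions: p0=7 p1=7 p2=10; velocities now: v0=-3 v1=-2 v2=-3
Collision at t=5: particles 1 and 2 swap velocities; positions: p0=-2 p1=1 p2=1; velocities now: v0=-3 v1=-3 v2=-2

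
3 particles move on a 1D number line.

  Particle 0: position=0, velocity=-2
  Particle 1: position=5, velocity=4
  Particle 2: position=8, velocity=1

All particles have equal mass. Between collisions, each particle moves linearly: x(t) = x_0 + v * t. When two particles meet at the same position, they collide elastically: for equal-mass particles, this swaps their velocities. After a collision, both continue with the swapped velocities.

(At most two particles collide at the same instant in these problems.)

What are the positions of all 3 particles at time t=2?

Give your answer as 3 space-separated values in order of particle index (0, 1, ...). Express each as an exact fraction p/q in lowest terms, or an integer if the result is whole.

Collision at t=1: particles 1 and 2 swap velocities; positions: p0=-2 p1=9 p2=9; velocities now: v0=-2 v1=1 v2=4
Advance to t=2 (no further collisions before then); velocities: v0=-2 v1=1 v2=4; positions = -4 10 13

Answer: -4 10 13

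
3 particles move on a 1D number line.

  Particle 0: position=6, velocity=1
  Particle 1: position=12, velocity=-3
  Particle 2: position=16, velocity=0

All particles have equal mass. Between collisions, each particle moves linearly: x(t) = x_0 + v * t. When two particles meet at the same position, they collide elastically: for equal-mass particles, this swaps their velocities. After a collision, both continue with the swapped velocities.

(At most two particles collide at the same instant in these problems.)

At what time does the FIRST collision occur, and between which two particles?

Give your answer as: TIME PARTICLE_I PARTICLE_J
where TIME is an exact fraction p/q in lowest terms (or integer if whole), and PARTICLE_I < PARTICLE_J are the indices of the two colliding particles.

Answer: 3/2 0 1

Derivation:
Pair (0,1): pos 6,12 vel 1,-3 -> gap=6, closing at 4/unit, collide at t=3/2
Pair (1,2): pos 12,16 vel -3,0 -> not approaching (rel speed -3 <= 0)
Earliest collision: t=3/2 between 0 and 1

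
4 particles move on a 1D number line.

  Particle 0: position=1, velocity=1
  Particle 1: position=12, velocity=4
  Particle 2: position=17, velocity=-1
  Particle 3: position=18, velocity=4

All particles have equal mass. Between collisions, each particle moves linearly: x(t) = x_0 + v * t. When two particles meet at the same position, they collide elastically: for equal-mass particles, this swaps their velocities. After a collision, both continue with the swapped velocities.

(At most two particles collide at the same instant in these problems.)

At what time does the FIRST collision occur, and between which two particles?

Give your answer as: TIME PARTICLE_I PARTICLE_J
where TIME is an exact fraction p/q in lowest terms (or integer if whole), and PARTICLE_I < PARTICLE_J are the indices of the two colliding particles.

Answer: 1 1 2

Derivation:
Pair (0,1): pos 1,12 vel 1,4 -> not approaching (rel speed -3 <= 0)
Pair (1,2): pos 12,17 vel 4,-1 -> gap=5, closing at 5/unit, collide at t=1
Pair (2,3): pos 17,18 vel -1,4 -> not approaching (rel speed -5 <= 0)
Earliest collision: t=1 between 1 and 2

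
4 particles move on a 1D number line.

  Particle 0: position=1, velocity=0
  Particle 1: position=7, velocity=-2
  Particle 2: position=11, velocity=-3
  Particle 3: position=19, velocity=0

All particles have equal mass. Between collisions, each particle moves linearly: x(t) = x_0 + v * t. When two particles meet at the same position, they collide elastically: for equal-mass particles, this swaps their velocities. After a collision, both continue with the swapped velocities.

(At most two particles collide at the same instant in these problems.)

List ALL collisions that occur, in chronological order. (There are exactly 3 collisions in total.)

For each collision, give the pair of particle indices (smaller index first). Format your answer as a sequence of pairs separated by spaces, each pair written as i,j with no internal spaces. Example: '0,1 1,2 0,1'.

Answer: 0,1 1,2 0,1

Derivation:
Collision at t=3: particles 0 and 1 swap velocities; positions: p0=1 p1=1 p2=2 p3=19; velocities now: v0=-2 v1=0 v2=-3 v3=0
Collision at t=10/3: particles 1 and 2 swap velocities; positions: p0=1/3 p1=1 p2=1 p3=19; velocities now: v0=-2 v1=-3 v2=0 v3=0
Collision at t=4: particles 0 and 1 swap velocities; positions: p0=-1 p1=-1 p2=1 p3=19; velocities now: v0=-3 v1=-2 v2=0 v3=0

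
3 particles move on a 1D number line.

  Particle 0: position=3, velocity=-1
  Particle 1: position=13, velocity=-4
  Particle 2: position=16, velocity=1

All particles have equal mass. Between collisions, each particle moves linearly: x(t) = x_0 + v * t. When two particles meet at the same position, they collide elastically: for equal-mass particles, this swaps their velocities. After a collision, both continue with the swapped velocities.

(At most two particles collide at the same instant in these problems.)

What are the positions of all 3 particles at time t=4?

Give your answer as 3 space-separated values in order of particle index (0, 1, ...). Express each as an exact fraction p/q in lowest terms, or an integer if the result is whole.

Collision at t=10/3: particles 0 and 1 swap velocities; positions: p0=-1/3 p1=-1/3 p2=58/3; velocities now: v0=-4 v1=-1 v2=1
Advance to t=4 (no further collisions before then); velocities: v0=-4 v1=-1 v2=1; positions = -3 -1 20

Answer: -3 -1 20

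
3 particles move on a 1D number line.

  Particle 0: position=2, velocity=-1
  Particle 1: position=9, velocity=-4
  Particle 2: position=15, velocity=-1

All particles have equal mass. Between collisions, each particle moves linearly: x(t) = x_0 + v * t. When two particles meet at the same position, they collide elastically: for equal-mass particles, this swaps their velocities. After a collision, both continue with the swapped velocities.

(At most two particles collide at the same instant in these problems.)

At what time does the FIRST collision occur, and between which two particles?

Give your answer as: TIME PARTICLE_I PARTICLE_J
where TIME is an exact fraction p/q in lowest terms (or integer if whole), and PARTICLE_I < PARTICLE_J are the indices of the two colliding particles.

Answer: 7/3 0 1

Derivation:
Pair (0,1): pos 2,9 vel -1,-4 -> gap=7, closing at 3/unit, collide at t=7/3
Pair (1,2): pos 9,15 vel -4,-1 -> not approaching (rel speed -3 <= 0)
Earliest collision: t=7/3 between 0 and 1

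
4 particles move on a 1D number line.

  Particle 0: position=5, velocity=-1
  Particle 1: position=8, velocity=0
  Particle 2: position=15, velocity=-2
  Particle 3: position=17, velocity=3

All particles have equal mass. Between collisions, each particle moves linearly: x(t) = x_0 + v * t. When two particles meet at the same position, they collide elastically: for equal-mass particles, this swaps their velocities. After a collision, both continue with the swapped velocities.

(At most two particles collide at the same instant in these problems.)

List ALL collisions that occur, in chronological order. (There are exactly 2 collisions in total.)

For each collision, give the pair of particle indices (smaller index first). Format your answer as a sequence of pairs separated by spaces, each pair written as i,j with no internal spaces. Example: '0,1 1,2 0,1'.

Answer: 1,2 0,1

Derivation:
Collision at t=7/2: particles 1 and 2 swap velocities; positions: p0=3/2 p1=8 p2=8 p3=55/2; velocities now: v0=-1 v1=-2 v2=0 v3=3
Collision at t=10: particles 0 and 1 swap velocities; positions: p0=-5 p1=-5 p2=8 p3=47; velocities now: v0=-2 v1=-1 v2=0 v3=3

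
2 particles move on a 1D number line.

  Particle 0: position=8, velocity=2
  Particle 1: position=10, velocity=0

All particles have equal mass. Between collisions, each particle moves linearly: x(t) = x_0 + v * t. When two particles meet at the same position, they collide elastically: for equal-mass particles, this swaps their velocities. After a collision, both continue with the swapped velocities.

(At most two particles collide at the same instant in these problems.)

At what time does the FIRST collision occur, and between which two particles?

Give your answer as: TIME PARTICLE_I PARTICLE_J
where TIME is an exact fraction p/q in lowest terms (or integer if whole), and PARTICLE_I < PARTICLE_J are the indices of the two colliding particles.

Pair (0,1): pos 8,10 vel 2,0 -> gap=2, closing at 2/unit, collide at t=1
Earliest collision: t=1 between 0 and 1

Answer: 1 0 1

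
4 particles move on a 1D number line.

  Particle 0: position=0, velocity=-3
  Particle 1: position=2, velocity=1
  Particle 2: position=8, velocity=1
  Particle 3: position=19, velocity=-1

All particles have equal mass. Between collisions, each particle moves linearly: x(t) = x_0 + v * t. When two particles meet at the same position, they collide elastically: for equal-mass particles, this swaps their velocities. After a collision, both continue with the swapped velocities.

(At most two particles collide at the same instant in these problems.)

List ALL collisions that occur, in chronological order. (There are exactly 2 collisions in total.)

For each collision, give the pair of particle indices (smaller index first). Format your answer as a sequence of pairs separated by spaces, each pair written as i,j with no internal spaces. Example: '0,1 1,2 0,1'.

Collision at t=11/2: particles 2 and 3 swap velocities; positions: p0=-33/2 p1=15/2 p2=27/2 p3=27/2; velocities now: v0=-3 v1=1 v2=-1 v3=1
Collision at t=17/2: particles 1 and 2 swap velocities; positions: p0=-51/2 p1=21/2 p2=21/2 p3=33/2; velocities now: v0=-3 v1=-1 v2=1 v3=1

Answer: 2,3 1,2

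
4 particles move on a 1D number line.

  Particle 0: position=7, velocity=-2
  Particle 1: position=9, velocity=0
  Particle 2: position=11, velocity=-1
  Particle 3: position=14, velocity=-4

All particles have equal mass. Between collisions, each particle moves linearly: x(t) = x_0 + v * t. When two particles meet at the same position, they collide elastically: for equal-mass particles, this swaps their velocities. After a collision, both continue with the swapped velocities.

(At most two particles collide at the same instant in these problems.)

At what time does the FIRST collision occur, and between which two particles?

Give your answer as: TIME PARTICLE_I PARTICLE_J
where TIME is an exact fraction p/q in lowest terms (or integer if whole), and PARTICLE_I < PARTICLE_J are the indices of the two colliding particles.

Answer: 1 2 3

Derivation:
Pair (0,1): pos 7,9 vel -2,0 -> not approaching (rel speed -2 <= 0)
Pair (1,2): pos 9,11 vel 0,-1 -> gap=2, closing at 1/unit, collide at t=2
Pair (2,3): pos 11,14 vel -1,-4 -> gap=3, closing at 3/unit, collide at t=1
Earliest collision: t=1 between 2 and 3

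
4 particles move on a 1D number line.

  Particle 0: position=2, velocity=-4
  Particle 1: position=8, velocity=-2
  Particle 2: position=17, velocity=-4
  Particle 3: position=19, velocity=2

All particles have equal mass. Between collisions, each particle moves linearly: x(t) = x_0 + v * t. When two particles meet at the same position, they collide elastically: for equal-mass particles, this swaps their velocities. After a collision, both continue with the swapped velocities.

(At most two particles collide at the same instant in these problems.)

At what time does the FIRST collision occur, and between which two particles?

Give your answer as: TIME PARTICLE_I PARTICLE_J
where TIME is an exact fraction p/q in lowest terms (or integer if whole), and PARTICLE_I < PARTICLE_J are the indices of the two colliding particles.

Pair (0,1): pos 2,8 vel -4,-2 -> not approaching (rel speed -2 <= 0)
Pair (1,2): pos 8,17 vel -2,-4 -> gap=9, closing at 2/unit, collide at t=9/2
Pair (2,3): pos 17,19 vel -4,2 -> not approaching (rel speed -6 <= 0)
Earliest collision: t=9/2 between 1 and 2

Answer: 9/2 1 2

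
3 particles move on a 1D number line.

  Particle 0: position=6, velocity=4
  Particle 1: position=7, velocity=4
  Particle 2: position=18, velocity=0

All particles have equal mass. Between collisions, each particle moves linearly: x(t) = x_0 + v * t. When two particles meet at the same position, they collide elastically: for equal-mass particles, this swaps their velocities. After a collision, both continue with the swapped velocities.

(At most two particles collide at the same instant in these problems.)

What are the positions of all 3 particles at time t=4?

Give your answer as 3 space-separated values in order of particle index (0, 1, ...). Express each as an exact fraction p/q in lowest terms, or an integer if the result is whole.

Answer: 18 22 23

Derivation:
Collision at t=11/4: particles 1 and 2 swap velocities; positions: p0=17 p1=18 p2=18; velocities now: v0=4 v1=0 v2=4
Collision at t=3: particles 0 and 1 swap velocities; positions: p0=18 p1=18 p2=19; velocities now: v0=0 v1=4 v2=4
Advance to t=4 (no further collisions before then); velocities: v0=0 v1=4 v2=4; positions = 18 22 23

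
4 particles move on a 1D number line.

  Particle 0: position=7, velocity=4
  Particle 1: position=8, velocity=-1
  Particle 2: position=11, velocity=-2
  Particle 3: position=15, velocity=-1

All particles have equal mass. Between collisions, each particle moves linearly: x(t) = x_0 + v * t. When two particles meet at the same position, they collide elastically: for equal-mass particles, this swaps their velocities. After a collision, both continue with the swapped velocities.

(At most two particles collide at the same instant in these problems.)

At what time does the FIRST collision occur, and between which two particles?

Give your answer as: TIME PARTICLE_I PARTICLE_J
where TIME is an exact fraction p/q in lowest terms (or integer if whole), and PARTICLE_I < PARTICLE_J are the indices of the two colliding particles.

Answer: 1/5 0 1

Derivation:
Pair (0,1): pos 7,8 vel 4,-1 -> gap=1, closing at 5/unit, collide at t=1/5
Pair (1,2): pos 8,11 vel -1,-2 -> gap=3, closing at 1/unit, collide at t=3
Pair (2,3): pos 11,15 vel -2,-1 -> not approaching (rel speed -1 <= 0)
Earliest collision: t=1/5 between 0 and 1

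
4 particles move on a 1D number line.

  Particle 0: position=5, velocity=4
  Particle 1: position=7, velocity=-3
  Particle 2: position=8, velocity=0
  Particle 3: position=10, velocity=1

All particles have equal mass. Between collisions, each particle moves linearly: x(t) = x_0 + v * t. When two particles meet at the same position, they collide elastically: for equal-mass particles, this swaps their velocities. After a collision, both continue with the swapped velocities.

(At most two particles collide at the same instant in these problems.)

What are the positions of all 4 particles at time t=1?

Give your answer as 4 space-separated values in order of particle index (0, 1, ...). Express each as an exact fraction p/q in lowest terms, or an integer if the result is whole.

Collision at t=2/7: particles 0 and 1 swap velocities; positions: p0=43/7 p1=43/7 p2=8 p3=72/7; velocities now: v0=-3 v1=4 v2=0 v3=1
Collision at t=3/4: particles 1 and 2 swap velocities; positions: p0=19/4 p1=8 p2=8 p3=43/4; velocities now: v0=-3 v1=0 v2=4 v3=1
Advance to t=1 (no further collisions before then); velocities: v0=-3 v1=0 v2=4 v3=1; positions = 4 8 9 11

Answer: 4 8 9 11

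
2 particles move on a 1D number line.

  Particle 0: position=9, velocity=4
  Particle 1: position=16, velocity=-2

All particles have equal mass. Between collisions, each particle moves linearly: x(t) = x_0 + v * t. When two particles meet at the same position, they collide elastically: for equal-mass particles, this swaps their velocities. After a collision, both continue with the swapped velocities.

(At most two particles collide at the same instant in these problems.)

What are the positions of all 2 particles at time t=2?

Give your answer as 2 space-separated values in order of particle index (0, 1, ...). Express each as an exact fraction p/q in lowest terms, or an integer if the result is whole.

Answer: 12 17

Derivation:
Collision at t=7/6: particles 0 and 1 swap velocities; positions: p0=41/3 p1=41/3; velocities now: v0=-2 v1=4
Advance to t=2 (no further collisions before then); velocities: v0=-2 v1=4; positions = 12 17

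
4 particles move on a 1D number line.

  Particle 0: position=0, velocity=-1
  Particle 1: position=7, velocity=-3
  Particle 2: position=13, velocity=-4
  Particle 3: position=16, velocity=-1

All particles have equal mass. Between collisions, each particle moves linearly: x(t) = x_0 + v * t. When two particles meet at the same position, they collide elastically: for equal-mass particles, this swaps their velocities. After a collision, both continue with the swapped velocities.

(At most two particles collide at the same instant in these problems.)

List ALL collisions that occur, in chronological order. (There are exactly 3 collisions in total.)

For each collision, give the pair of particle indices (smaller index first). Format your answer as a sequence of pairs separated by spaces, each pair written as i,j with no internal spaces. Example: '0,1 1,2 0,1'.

Collision at t=7/2: particles 0 and 1 swap velocities; positions: p0=-7/2 p1=-7/2 p2=-1 p3=25/2; velocities now: v0=-3 v1=-1 v2=-4 v3=-1
Collision at t=13/3: particles 1 and 2 swap velocities; positions: p0=-6 p1=-13/3 p2=-13/3 p3=35/3; velocities now: v0=-3 v1=-4 v2=-1 v3=-1
Collision at t=6: particles 0 and 1 swap velocities; positions: p0=-11 p1=-11 p2=-6 p3=10; velocities now: v0=-4 v1=-3 v2=-1 v3=-1

Answer: 0,1 1,2 0,1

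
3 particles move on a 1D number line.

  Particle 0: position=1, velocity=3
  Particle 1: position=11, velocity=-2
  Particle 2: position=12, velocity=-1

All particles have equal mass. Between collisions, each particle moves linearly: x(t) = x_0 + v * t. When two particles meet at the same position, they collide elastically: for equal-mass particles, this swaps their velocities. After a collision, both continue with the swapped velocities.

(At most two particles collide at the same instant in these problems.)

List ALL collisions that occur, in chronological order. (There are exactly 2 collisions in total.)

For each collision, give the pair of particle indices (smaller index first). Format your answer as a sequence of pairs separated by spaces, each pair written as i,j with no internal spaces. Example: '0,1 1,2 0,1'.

Answer: 0,1 1,2

Derivation:
Collision at t=2: particles 0 and 1 swap velocities; positions: p0=7 p1=7 p2=10; velocities now: v0=-2 v1=3 v2=-1
Collision at t=11/4: particles 1 and 2 swap velocities; positions: p0=11/2 p1=37/4 p2=37/4; velocities now: v0=-2 v1=-1 v2=3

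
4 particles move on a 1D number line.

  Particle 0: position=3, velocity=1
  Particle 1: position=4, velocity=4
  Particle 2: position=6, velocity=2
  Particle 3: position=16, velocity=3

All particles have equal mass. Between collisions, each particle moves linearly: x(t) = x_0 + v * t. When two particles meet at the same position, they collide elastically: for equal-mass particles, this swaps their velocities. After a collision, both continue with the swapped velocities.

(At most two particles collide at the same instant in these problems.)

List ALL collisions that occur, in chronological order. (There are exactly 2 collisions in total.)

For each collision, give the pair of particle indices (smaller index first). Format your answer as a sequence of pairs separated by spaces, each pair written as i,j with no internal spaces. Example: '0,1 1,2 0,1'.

Answer: 1,2 2,3

Derivation:
Collision at t=1: particles 1 and 2 swap velocities; positions: p0=4 p1=8 p2=8 p3=19; velocities now: v0=1 v1=2 v2=4 v3=3
Collision at t=12: particles 2 and 3 swap velocities; positions: p0=15 p1=30 p2=52 p3=52; velocities now: v0=1 v1=2 v2=3 v3=4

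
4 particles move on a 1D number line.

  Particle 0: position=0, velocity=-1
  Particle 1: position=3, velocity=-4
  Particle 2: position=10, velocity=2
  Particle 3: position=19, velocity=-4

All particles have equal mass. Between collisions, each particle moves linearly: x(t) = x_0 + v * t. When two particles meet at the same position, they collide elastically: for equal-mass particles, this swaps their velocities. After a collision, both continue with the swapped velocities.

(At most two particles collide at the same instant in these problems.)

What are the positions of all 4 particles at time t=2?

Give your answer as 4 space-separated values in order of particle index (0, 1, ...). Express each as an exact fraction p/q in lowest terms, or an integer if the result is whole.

Answer: -5 -2 11 14

Derivation:
Collision at t=1: particles 0 and 1 swap velocities; positions: p0=-1 p1=-1 p2=12 p3=15; velocities now: v0=-4 v1=-1 v2=2 v3=-4
Collision at t=3/2: particles 2 and 3 swap velocities; positions: p0=-3 p1=-3/2 p2=13 p3=13; velocities now: v0=-4 v1=-1 v2=-4 v3=2
Advance to t=2 (no further collisions before then); velocities: v0=-4 v1=-1 v2=-4 v3=2; positions = -5 -2 11 14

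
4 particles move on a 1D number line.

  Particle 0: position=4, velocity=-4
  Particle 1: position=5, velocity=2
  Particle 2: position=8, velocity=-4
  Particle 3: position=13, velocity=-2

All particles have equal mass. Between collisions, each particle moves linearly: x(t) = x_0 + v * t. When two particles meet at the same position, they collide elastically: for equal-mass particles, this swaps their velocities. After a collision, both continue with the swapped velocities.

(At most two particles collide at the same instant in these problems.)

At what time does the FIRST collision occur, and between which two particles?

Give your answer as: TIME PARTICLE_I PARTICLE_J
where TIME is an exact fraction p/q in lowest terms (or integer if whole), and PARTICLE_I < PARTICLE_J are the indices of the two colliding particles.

Answer: 1/2 1 2

Derivation:
Pair (0,1): pos 4,5 vel -4,2 -> not approaching (rel speed -6 <= 0)
Pair (1,2): pos 5,8 vel 2,-4 -> gap=3, closing at 6/unit, collide at t=1/2
Pair (2,3): pos 8,13 vel -4,-2 -> not approaching (rel speed -2 <= 0)
Earliest collision: t=1/2 between 1 and 2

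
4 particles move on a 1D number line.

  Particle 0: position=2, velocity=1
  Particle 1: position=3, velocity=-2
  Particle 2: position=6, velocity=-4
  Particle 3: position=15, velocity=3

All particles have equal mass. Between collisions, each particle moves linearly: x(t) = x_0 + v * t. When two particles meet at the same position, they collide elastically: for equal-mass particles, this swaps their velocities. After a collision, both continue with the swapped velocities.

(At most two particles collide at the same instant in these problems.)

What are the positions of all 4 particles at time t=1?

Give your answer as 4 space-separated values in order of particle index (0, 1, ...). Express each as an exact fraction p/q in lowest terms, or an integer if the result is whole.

Collision at t=1/3: particles 0 and 1 swap velocities; positions: p0=7/3 p1=7/3 p2=14/3 p3=16; velocities now: v0=-2 v1=1 v2=-4 v3=3
Collision at t=4/5: particles 1 and 2 swap velocities; positions: p0=7/5 p1=14/5 p2=14/5 p3=87/5; velocities now: v0=-2 v1=-4 v2=1 v3=3
Advance to t=1 (no further collisions before then); velocities: v0=-2 v1=-4 v2=1 v3=3; positions = 1 2 3 18

Answer: 1 2 3 18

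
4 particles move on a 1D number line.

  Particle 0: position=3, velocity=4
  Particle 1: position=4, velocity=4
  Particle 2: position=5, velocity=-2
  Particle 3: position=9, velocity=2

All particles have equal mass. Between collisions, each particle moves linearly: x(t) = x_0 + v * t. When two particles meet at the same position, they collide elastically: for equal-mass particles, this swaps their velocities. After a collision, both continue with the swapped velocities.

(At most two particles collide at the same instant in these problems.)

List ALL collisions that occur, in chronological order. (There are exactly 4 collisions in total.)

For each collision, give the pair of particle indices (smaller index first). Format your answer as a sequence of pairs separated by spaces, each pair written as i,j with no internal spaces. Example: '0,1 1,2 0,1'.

Answer: 1,2 0,1 2,3 1,2

Derivation:
Collision at t=1/6: particles 1 and 2 swap velocities; positions: p0=11/3 p1=14/3 p2=14/3 p3=28/3; velocities now: v0=4 v1=-2 v2=4 v3=2
Collision at t=1/3: particles 0 and 1 swap velocities; positions: p0=13/3 p1=13/3 p2=16/3 p3=29/3; velocities now: v0=-2 v1=4 v2=4 v3=2
Collision at t=5/2: particles 2 and 3 swap velocities; positions: p0=0 p1=13 p2=14 p3=14; velocities now: v0=-2 v1=4 v2=2 v3=4
Collision at t=3: particles 1 and 2 swap velocities; positions: p0=-1 p1=15 p2=15 p3=16; velocities now: v0=-2 v1=2 v2=4 v3=4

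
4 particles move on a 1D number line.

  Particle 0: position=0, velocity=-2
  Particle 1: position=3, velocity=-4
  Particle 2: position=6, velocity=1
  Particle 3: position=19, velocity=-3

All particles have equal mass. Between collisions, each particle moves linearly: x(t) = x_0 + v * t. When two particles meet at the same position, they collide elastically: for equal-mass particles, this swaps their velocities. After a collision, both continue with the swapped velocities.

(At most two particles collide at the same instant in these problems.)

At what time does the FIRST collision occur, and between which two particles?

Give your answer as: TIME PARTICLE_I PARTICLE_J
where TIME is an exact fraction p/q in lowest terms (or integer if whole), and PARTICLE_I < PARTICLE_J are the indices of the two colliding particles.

Pair (0,1): pos 0,3 vel -2,-4 -> gap=3, closing at 2/unit, collide at t=3/2
Pair (1,2): pos 3,6 vel -4,1 -> not approaching (rel speed -5 <= 0)
Pair (2,3): pos 6,19 vel 1,-3 -> gap=13, closing at 4/unit, collide at t=13/4
Earliest collision: t=3/2 between 0 and 1

Answer: 3/2 0 1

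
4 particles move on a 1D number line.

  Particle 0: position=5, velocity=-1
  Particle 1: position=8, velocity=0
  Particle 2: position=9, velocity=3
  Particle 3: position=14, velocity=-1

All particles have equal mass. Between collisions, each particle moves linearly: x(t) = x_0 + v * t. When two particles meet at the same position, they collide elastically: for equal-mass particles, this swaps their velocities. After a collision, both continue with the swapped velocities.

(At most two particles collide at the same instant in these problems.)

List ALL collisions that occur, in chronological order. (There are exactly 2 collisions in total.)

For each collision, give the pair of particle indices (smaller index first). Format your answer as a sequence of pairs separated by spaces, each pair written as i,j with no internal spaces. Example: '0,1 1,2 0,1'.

Collision at t=5/4: particles 2 and 3 swap velocities; positions: p0=15/4 p1=8 p2=51/4 p3=51/4; velocities now: v0=-1 v1=0 v2=-1 v3=3
Collision at t=6: particles 1 and 2 swap velocities; positions: p0=-1 p1=8 p2=8 p3=27; velocities now: v0=-1 v1=-1 v2=0 v3=3

Answer: 2,3 1,2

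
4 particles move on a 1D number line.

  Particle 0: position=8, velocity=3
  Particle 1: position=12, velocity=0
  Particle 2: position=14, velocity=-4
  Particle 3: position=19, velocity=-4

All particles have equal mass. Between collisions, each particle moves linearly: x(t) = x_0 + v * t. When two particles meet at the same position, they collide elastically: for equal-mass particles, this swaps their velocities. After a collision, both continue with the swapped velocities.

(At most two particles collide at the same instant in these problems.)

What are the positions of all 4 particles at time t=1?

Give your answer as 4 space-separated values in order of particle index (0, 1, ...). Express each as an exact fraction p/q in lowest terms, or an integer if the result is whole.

Answer: 10 11 12 15

Derivation:
Collision at t=1/2: particles 1 and 2 swap velocities; positions: p0=19/2 p1=12 p2=12 p3=17; velocities now: v0=3 v1=-4 v2=0 v3=-4
Collision at t=6/7: particles 0 and 1 swap velocities; positions: p0=74/7 p1=74/7 p2=12 p3=109/7; velocities now: v0=-4 v1=3 v2=0 v3=-4
Advance to t=1 (no further collisions before then); velocities: v0=-4 v1=3 v2=0 v3=-4; positions = 10 11 12 15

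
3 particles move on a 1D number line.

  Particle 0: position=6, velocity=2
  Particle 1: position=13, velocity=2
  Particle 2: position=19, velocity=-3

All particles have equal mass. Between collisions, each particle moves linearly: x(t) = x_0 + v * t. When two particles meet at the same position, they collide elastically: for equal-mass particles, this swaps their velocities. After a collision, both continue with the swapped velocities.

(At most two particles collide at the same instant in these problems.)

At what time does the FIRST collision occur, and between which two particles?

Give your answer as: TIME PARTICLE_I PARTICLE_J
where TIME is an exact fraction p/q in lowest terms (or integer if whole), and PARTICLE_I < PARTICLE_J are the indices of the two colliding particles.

Pair (0,1): pos 6,13 vel 2,2 -> not approaching (rel speed 0 <= 0)
Pair (1,2): pos 13,19 vel 2,-3 -> gap=6, closing at 5/unit, collide at t=6/5
Earliest collision: t=6/5 between 1 and 2

Answer: 6/5 1 2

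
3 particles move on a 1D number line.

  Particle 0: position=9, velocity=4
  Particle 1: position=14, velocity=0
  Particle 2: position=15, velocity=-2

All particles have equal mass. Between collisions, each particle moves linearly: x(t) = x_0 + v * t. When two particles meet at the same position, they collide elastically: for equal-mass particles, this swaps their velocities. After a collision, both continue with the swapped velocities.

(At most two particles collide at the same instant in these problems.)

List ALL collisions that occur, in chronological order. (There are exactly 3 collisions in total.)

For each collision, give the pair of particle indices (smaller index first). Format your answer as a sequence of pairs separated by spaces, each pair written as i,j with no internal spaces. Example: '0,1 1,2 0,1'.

Collision at t=1/2: particles 1 and 2 swap velocities; positions: p0=11 p1=14 p2=14; velocities now: v0=4 v1=-2 v2=0
Collision at t=1: particles 0 and 1 swap velocities; positions: p0=13 p1=13 p2=14; velocities now: v0=-2 v1=4 v2=0
Collision at t=5/4: particles 1 and 2 swap velocities; positions: p0=25/2 p1=14 p2=14; velocities now: v0=-2 v1=0 v2=4

Answer: 1,2 0,1 1,2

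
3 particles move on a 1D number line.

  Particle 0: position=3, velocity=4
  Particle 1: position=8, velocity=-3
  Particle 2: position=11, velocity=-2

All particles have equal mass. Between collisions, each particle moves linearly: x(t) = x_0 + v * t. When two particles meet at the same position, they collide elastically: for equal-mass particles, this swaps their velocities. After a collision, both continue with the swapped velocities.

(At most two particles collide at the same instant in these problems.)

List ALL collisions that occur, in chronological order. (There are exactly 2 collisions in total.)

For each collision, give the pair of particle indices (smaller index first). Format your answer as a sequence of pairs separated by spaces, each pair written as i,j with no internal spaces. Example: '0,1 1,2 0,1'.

Answer: 0,1 1,2

Derivation:
Collision at t=5/7: particles 0 and 1 swap velocities; positions: p0=41/7 p1=41/7 p2=67/7; velocities now: v0=-3 v1=4 v2=-2
Collision at t=4/3: particles 1 and 2 swap velocities; positions: p0=4 p1=25/3 p2=25/3; velocities now: v0=-3 v1=-2 v2=4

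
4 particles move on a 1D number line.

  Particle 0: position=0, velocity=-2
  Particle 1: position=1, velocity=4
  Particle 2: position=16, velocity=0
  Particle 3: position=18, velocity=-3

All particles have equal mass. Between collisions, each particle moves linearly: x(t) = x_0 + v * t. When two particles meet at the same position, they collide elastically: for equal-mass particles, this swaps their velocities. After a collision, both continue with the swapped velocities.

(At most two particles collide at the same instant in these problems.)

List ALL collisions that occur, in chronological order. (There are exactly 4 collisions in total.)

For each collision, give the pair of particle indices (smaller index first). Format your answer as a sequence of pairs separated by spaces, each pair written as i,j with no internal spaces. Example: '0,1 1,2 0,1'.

Collision at t=2/3: particles 2 and 3 swap velocities; positions: p0=-4/3 p1=11/3 p2=16 p3=16; velocities now: v0=-2 v1=4 v2=-3 v3=0
Collision at t=17/7: particles 1 and 2 swap velocities; positions: p0=-34/7 p1=75/7 p2=75/7 p3=16; velocities now: v0=-2 v1=-3 v2=4 v3=0
Collision at t=15/4: particles 2 and 3 swap velocities; positions: p0=-15/2 p1=27/4 p2=16 p3=16; velocities now: v0=-2 v1=-3 v2=0 v3=4
Collision at t=18: particles 0 and 1 swap velocities; positions: p0=-36 p1=-36 p2=16 p3=73; velocities now: v0=-3 v1=-2 v2=0 v3=4

Answer: 2,3 1,2 2,3 0,1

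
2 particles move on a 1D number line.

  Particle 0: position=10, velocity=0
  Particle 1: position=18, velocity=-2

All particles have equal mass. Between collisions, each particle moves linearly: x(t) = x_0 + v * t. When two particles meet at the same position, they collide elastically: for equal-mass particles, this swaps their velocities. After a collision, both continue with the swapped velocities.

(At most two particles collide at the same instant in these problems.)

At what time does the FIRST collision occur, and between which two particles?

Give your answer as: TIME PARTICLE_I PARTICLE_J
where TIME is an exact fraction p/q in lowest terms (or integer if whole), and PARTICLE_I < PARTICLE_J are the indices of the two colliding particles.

Answer: 4 0 1

Derivation:
Pair (0,1): pos 10,18 vel 0,-2 -> gap=8, closing at 2/unit, collide at t=4
Earliest collision: t=4 between 0 and 1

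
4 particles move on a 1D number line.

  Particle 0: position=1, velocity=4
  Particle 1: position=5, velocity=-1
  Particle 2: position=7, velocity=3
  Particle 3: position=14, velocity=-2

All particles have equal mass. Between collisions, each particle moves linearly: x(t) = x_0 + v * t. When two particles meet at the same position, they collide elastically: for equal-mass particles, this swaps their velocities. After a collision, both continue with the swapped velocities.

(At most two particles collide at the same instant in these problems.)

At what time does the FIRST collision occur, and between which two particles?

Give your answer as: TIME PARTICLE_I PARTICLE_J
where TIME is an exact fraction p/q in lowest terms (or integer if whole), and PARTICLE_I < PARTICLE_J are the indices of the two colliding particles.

Pair (0,1): pos 1,5 vel 4,-1 -> gap=4, closing at 5/unit, collide at t=4/5
Pair (1,2): pos 5,7 vel -1,3 -> not approaching (rel speed -4 <= 0)
Pair (2,3): pos 7,14 vel 3,-2 -> gap=7, closing at 5/unit, collide at t=7/5
Earliest collision: t=4/5 between 0 and 1

Answer: 4/5 0 1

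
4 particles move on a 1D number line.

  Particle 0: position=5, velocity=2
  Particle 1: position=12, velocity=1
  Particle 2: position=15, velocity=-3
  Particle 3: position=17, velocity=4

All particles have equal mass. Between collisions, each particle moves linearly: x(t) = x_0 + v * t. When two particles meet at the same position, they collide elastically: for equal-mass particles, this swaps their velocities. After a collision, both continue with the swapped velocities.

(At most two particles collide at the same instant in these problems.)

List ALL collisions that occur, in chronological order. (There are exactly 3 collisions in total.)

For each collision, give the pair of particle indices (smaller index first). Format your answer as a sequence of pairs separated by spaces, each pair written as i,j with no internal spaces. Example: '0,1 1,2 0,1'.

Collision at t=3/4: particles 1 and 2 swap velocities; positions: p0=13/2 p1=51/4 p2=51/4 p3=20; velocities now: v0=2 v1=-3 v2=1 v3=4
Collision at t=2: particles 0 and 1 swap velocities; positions: p0=9 p1=9 p2=14 p3=25; velocities now: v0=-3 v1=2 v2=1 v3=4
Collision at t=7: particles 1 and 2 swap velocities; positions: p0=-6 p1=19 p2=19 p3=45; velocities now: v0=-3 v1=1 v2=2 v3=4

Answer: 1,2 0,1 1,2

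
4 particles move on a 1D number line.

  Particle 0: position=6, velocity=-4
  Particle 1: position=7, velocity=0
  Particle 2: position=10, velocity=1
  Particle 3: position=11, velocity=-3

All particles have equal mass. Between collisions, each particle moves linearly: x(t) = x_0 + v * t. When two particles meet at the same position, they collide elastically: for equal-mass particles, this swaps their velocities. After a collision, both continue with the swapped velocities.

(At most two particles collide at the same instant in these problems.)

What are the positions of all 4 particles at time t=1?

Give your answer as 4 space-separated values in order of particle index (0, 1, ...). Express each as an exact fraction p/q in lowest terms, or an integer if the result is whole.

Collision at t=1/4: particles 2 and 3 swap velocities; positions: p0=5 p1=7 p2=41/4 p3=41/4; velocities now: v0=-4 v1=0 v2=-3 v3=1
Advance to t=1 (no further collisions before then); velocities: v0=-4 v1=0 v2=-3 v3=1; positions = 2 7 8 11

Answer: 2 7 8 11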